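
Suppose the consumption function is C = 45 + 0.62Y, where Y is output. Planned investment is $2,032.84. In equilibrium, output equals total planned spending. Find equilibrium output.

Y = 5468

Y = C + I = 45 + 0.62Y + 2032.84
Y − 0.62Y = 2077.84
0.38Y = 2077.84, so Y = 2077.84/0.38 = 5468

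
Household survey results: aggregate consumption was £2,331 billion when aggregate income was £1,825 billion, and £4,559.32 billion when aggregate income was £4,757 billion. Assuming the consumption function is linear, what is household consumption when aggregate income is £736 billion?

C = 1503.36

MPC = (4559.32 − 2331)/(4757 − 1825) = 2228.32/2932 = 0.76
a = 2331 − 0.76(1825) = 2331 − 1387 = 944
C = 944 + 0.76(736) = 944 + 559.36 = 1503.36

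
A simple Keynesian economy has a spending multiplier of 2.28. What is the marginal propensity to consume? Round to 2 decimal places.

k = 1/(1 − MPC), so 1 − MPC = 1/k = 1/2.28 = 0.4386
MPC = 1 − 0.4386 = 0.56

MPC = 0.56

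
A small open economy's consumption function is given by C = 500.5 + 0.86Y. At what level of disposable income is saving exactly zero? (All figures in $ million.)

Y = 3575

At break-even, C = Y: 500.5 + 0.86Y = Y
0.14Y = 500.5, so Y = 500.5/0.14 = 3575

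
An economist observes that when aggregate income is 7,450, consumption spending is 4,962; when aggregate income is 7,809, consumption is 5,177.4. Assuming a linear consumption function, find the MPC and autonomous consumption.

MPC = ΔC/ΔY = (5177.4 − 4962)/(7809 − 7450) = 215.4/359 = 0.6
a = C − MPC·Y = 4962 − 0.6(7450) = 4962 − 4470 = 492

MPC = 0.6; a = 492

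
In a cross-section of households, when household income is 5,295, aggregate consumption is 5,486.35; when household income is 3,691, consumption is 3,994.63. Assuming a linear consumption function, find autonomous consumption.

a = 562

MPC = ΔC/ΔY = (5486.35 − 3994.63)/(5295 − 3691) = 1491.72/1604 = 0.93
a = C − MPC·Y = 3994.63 − 0.93(3691) = 3994.63 − 3432.63 = 562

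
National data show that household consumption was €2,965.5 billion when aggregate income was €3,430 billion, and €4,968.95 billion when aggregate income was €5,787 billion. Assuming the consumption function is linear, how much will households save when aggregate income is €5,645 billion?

MPC = (4968.95 − 2965.5)/(5787 − 3430) = 2003.45/2357 = 0.85
a = 2965.5 − 0.85(3430) = 2965.5 − 2915.5 = 50
C = 50 + 0.85(5645) = 4848.25
S = 5645 − 4848.25 = 796.75

S = 796.75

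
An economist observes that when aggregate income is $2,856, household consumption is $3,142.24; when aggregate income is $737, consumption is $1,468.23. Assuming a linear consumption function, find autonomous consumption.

MPC = ΔC/ΔY = (3142.24 − 1468.23)/(2856 − 737) = 1674.01/2119 = 0.79
a = C − MPC·Y = 1468.23 − 0.79(737) = 1468.23 − 582.23 = 886

a = 886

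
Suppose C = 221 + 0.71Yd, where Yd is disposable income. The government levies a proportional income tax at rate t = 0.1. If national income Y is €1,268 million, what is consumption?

Yd = (1 − 0.1)(1268) = 0.9(1268) = 1141.2
C = 221 + 0.71(1141.2) = 221 + 810.252 = 1031.252

C = 1031.252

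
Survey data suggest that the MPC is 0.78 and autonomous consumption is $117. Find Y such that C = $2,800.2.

117 + 0.78Y = 2800.2
0.78Y = 2683.2, so Y = 2683.2/0.78 = 3440

Y = 3440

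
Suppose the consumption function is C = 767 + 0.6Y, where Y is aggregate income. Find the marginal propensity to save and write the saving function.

MPS = 0.4; S = -767 + 0.4Y

MPS = 1 − MPC = 1 − 0.6 = 0.4
S = Y − C = -767 + 0.4Y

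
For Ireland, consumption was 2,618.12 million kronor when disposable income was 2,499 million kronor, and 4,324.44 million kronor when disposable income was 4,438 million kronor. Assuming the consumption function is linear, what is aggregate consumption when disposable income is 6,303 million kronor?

C = 5965.64

MPC = (4324.44 − 2618.12)/(4438 − 2499) = 1706.32/1939 = 0.88
a = 2618.12 − 0.88(2499) = 2618.12 − 2199.12 = 419
C = 419 + 0.88(6303) = 419 + 5546.64 = 5965.64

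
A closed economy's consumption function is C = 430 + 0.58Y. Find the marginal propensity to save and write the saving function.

MPS = 1 − MPC = 1 − 0.58 = 0.42
S = Y − C = -430 + 0.42Y

MPS = 0.42; S = -430 + 0.42Y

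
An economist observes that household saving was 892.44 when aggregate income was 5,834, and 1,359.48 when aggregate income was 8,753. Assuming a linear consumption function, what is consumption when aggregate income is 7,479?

MPS = ΔS/ΔY = (1359.48 − 892.44)/(8753 − 5834) = 467.04/2919 = 0.16
MPC = 1 − MPS = 0.84
Autonomous saving = 892.44 − 0.16(5834) = -41, so a = 41
C = 41 + 0.84(7479) = 41 + 6282.36 = 6323.36

C = 6323.36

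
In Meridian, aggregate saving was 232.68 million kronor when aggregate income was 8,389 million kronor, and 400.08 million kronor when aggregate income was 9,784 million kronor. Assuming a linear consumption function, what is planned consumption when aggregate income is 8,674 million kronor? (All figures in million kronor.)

MPS = ΔS/ΔY = (400.08 − 232.68)/(9784 − 8389) = 167.4/1395 = 0.12
MPC = 1 − MPS = 0.88
Autonomous saving = 232.68 − 0.12(8389) = -774, so a = 774
C = 774 + 0.88(8674) = 774 + 7633.12 = 8407.12

C = 8407.12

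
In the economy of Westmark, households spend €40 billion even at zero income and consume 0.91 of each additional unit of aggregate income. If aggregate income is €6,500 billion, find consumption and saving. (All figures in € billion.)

C = 40 + 0.91(6500) = 40 + 5915 = 5955
S = Y − C = 6500 − 5955 = 545

C = 5955; S = 545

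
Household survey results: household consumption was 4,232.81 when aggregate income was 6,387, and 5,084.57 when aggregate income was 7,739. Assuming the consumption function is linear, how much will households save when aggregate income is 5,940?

MPC = (5084.57 − 4232.81)/(7739 − 6387) = 851.76/1352 = 0.63
a = 4232.81 − 0.63(6387) = 4232.81 − 4023.81 = 209
C = 209 + 0.63(5940) = 3951.2
S = 5940 − 3951.2 = 1988.8

S = 1988.8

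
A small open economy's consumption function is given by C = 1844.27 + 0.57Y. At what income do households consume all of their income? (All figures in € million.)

Y = 4289

At break-even, C = Y: 1844.27 + 0.57Y = Y
0.43Y = 1844.27, so Y = 1844.27/0.43 = 4289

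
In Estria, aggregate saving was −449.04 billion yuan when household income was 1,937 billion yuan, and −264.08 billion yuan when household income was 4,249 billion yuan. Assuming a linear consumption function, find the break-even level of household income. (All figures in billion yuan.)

Y = 7550

MPS = ΔS/ΔY = (-264.08 − (-449.04))/(4249 − 1937) = 184.96/2312 = 0.08
MPC = 1 − MPS = 0.92
From S(1937) = -449.04: −a + 0.08(1937) = -449.04, so a = 154.96 − (-449.04) = 604
Break-even (S = 0): Y = a/MPS = 604/0.08 = 7550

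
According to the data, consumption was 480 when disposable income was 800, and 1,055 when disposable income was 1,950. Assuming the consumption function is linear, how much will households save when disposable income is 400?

MPC = (1055 − 480)/(1950 − 800) = 575/1150 = 0.5
a = 480 − 0.5(800) = 480 − 400 = 80
C = 80 + 0.5(400) = 280
S = 400 − 280 = 120

S = 120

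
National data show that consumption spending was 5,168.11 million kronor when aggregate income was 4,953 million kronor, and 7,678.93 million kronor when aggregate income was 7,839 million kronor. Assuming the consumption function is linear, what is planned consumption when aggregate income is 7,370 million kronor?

MPC = (7678.93 − 5168.11)/(7839 − 4953) = 2510.82/2886 = 0.87
a = 5168.11 − 0.87(4953) = 5168.11 − 4309.11 = 859
C = 859 + 0.87(7370) = 859 + 6411.9 = 7270.9

C = 7270.9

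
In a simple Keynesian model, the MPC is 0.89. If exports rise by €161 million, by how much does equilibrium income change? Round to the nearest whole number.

The multiplier is 1/(1 − MPC) = 1/0.11.
ΔY = 161/0.11 = 1463.64 ≈ 1464

ΔY ≈ 1464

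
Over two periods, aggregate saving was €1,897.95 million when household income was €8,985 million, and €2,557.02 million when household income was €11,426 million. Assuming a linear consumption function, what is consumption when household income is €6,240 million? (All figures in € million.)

C = 5083.2

MPS = ΔS/ΔY = (2557.02 − 1897.95)/(11426 − 8985) = 659.07/2441 = 0.27
MPC = 1 − MPS = 0.73
Autonomous saving = 1897.95 − 0.27(8985) = -528, so a = 528
C = 528 + 0.73(6240) = 528 + 4555.2 = 5083.2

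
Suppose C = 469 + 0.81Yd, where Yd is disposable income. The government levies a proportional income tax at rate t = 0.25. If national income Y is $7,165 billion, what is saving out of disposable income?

S = 552.0125

Yd = (1 − 0.25)(7165) = 0.75(7165) = 5373.75
C = 469 + 0.81(5373.75) = 469 + 4352.7375 = 4821.7375
S = Yd − C = 5373.75 − 4821.7375 = 552.0125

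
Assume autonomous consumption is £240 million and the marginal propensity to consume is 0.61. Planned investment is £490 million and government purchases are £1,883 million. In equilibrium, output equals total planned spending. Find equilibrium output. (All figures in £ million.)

Y = 6700

Y = C + I + G = 240 + 0.61Y + 490 + 1883
Y − 0.61Y = 2613
0.39Y = 2613, so Y = 2613/0.39 = 6700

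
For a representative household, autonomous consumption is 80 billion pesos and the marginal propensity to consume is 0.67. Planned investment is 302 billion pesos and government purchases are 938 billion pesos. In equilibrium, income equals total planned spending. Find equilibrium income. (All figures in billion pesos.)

Y = C + I + G = 80 + 0.67Y + 302 + 938
Y − 0.67Y = 1320
0.33Y = 1320, so Y = 1320/0.33 = 4000

Y = 4000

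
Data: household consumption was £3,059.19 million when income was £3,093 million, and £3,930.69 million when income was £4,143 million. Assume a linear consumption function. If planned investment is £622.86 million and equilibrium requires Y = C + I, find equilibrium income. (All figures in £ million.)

MPC = (3930.69 − 3059.19)/(4143 − 3093) = 871.5/1050 = 0.83
a = 3059.19 − 0.83(3093) = 492
Equilibrium: Y = 492 + 0.83Y + 622.86
0.17Y = 1114.86, so Y = 1114.86/0.17 = 6558

Y = 6558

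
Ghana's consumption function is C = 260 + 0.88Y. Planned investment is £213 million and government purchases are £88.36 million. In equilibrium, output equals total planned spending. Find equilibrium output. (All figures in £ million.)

Y = C + I + G = 260 + 0.88Y + 213 + 88.36
Y − 0.88Y = 561.36
0.12Y = 561.36, so Y = 561.36/0.12 = 4678

Y = 4678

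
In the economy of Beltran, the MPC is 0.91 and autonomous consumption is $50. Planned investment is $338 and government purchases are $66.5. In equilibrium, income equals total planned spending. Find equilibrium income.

Y = 5050

Y = C + I + G = 50 + 0.91Y + 338 + 66.5
Y − 0.91Y = 454.5
0.09Y = 454.5, so Y = 454.5/0.09 = 5050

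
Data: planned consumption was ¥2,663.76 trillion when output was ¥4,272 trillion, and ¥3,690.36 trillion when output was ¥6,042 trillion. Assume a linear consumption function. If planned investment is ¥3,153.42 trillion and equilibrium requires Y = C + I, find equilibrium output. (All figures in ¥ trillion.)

MPC = (3690.36 − 2663.76)/(6042 − 4272) = 1026.6/1770 = 0.58
a = 2663.76 − 0.58(4272) = 186
Equilibrium: Y = 186 + 0.58Y + 3153.42
0.42Y = 3339.42, so Y = 3339.42/0.42 = 7951

Y = 7951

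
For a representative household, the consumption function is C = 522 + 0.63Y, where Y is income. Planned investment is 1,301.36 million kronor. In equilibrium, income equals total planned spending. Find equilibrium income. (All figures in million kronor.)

Y = C + I = 522 + 0.63Y + 1301.36
Y − 0.63Y = 1823.36
0.37Y = 1823.36, so Y = 1823.36/0.37 = 4928

Y = 4928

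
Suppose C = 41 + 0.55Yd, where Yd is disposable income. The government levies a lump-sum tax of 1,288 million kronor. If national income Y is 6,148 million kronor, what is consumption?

C = 2714

Yd = Y − T = 6148 − 1288 = 4860
C = 41 + 0.55(4860) = 41 + 2673 = 2714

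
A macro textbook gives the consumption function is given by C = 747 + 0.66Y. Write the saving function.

S = -747 + 0.34Y

S = Y − C = Y − (747 + 0.66Y) = -747 + (1 − 0.66)Y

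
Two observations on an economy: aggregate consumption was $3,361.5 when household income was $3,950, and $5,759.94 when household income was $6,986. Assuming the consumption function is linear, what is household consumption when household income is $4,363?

MPC = (5759.94 − 3361.5)/(6986 − 3950) = 2398.44/3036 = 0.79
a = 3361.5 − 0.79(3950) = 3361.5 − 3120.5 = 241
C = 241 + 0.79(4363) = 241 + 3446.77 = 3687.77

C = 3687.77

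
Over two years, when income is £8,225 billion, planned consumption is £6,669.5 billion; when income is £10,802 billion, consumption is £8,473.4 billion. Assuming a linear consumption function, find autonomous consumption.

MPC = ΔC/ΔY = (8473.4 − 6669.5)/(10802 − 8225) = 1803.9/2577 = 0.7
a = C − MPC·Y = 6669.5 − 0.7(8225) = 6669.5 − 5757.5 = 912

a = 912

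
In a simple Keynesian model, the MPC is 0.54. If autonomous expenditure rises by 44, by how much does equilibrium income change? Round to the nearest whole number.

The multiplier is 1/(1 − MPC) = 1/0.46.
ΔY = 44/0.46 = 95.65 ≈ 96

ΔY ≈ 96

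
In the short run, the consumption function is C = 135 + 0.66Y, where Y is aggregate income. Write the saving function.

S = Y − C = Y − (135 + 0.66Y) = -135 + (1 − 0.66)Y

S = -135 + 0.34Y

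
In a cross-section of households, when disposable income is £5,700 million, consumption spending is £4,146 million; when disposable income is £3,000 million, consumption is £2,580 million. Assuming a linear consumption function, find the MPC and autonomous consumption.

MPC = 0.58; a = 840

MPC = ΔC/ΔY = (4146 − 2580)/(5700 − 3000) = 1566/2700 = 0.58
a = C − MPC·Y = 2580 − 0.58(3000) = 2580 − 1740 = 840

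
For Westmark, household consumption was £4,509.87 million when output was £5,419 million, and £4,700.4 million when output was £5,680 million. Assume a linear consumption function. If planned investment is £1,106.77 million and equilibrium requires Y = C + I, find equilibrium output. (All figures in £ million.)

MPC = (4700.4 − 4509.87)/(5680 − 5419) = 190.53/261 = 0.73
a = 4509.87 − 0.73(5419) = 554
Equilibrium: Y = 554 + 0.73Y + 1106.77
0.27Y = 1660.77, so Y = 1660.77/0.27 = 6151

Y = 6151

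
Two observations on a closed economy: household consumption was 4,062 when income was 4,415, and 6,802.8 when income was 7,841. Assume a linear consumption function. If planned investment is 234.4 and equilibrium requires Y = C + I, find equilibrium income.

Y = 3822

MPC = (6802.8 − 4062)/(7841 − 4415) = 2740.8/3426 = 0.8
a = 4062 − 0.8(4415) = 530
Equilibrium: Y = 530 + 0.8Y + 234.4
0.2Y = 764.4, so Y = 764.4/0.2 = 3822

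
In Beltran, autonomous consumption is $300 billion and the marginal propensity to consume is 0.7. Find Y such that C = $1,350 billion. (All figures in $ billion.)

300 + 0.7Y = 1350
0.7Y = 1050, so Y = 1050/0.7 = 1500

Y = 1500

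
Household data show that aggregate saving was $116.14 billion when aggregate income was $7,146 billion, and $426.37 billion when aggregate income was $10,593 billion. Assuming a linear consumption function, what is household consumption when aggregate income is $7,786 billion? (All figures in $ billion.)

C = 7612.26

MPS = ΔS/ΔY = (426.37 − 116.14)/(10593 − 7146) = 310.23/3447 = 0.09
MPC = 1 − MPS = 0.91
Autonomous saving = 116.14 − 0.09(7146) = -527, so a = 527
C = 527 + 0.91(7786) = 527 + 7085.26 = 7612.26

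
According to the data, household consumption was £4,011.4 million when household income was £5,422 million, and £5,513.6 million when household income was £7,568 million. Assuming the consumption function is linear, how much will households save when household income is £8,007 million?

S = 2186.1

MPC = (5513.6 − 4011.4)/(7568 − 5422) = 1502.2/2146 = 0.7
a = 4011.4 − 0.7(5422) = 4011.4 − 3795.4 = 216
C = 216 + 0.7(8007) = 5820.9
S = 8007 − 5820.9 = 2186.1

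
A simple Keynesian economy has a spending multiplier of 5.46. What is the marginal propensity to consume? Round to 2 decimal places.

k = 1/(1 − MPC), so 1 − MPC = 1/k = 1/5.46 = 0.1832
MPC = 1 − 0.1832 = 0.82

MPC = 0.82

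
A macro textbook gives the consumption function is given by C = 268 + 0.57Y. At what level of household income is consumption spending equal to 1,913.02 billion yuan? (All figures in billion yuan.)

268 + 0.57Y = 1913.02
0.57Y = 1645.02, so Y = 1645.02/0.57 = 2886

Y = 2886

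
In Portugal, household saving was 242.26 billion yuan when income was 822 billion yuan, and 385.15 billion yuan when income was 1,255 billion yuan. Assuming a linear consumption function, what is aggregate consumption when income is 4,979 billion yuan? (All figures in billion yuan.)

C = 3364.93

MPS = ΔS/ΔY = (385.15 − 242.26)/(1255 − 822) = 142.89/433 = 0.33
MPC = 1 − MPS = 0.67
Autonomous saving = 242.26 − 0.33(822) = -29, so a = 29
C = 29 + 0.67(4979) = 29 + 3335.93 = 3364.93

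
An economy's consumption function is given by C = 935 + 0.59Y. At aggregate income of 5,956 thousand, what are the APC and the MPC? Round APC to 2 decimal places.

MPC = 0.59 (the slope of the consumption function)
C = 935 + 0.59(5956) = 4449.04, so APC = 4449.04/5956 = 0.75

APC = 0.75; MPC = 0.59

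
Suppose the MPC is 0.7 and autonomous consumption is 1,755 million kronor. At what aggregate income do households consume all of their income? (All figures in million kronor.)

Y = 5850

At break-even, C = Y: 1755 + 0.7Y = Y
0.3Y = 1755, so Y = 1755/0.3 = 5850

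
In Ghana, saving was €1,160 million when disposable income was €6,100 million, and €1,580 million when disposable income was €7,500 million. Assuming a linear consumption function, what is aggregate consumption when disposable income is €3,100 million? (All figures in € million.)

MPS = ΔS/ΔY = (1580 − 1160)/(7500 − 6100) = 420/1400 = 0.3
MPC = 1 − MPS = 0.7
Autonomous saving = 1160 − 0.3(6100) = -670, so a = 670
C = 670 + 0.7(3100) = 670 + 2170 = 2840

C = 2840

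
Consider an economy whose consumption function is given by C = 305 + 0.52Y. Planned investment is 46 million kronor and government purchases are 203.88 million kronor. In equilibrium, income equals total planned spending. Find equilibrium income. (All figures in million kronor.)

Y = C + I + G = 305 + 0.52Y + 46 + 203.88
Y − 0.52Y = 554.88
0.48Y = 554.88, so Y = 554.88/0.48 = 1156

Y = 1156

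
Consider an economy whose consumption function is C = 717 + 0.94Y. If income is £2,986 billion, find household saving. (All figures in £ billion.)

C = 717 + 0.94(2986) = 717 + 2806.84 = 3523.84
S = Y − C = 2986 − 3523.84 = -537.84

S = -537.84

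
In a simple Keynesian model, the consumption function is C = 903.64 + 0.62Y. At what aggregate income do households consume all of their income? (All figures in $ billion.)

Y = 2378

At break-even, C = Y: 903.64 + 0.62Y = Y
0.38Y = 903.64, so Y = 903.64/0.38 = 2378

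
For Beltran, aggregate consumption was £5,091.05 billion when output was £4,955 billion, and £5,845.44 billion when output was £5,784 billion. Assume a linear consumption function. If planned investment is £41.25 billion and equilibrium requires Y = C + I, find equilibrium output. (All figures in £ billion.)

Y = 6925

MPC = (5845.44 − 5091.05)/(5784 − 4955) = 754.39/829 = 0.91
a = 5091.05 − 0.91(4955) = 582
Equilibrium: Y = 582 + 0.91Y + 41.25
0.09Y = 623.25, so Y = 623.25/0.09 = 6925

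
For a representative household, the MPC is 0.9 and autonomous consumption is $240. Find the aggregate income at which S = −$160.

Y = 800

S = Y − C = -240 + 0.1Y
-240 + 0.1Y = -160, so 0.1Y = 80 and Y = 800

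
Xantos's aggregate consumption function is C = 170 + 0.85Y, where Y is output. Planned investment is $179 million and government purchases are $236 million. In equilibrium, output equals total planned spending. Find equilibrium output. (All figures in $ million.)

Y = 3900

Y = C + I + G = 170 + 0.85Y + 179 + 236
Y − 0.85Y = 585
0.15Y = 585, so Y = 585/0.15 = 3900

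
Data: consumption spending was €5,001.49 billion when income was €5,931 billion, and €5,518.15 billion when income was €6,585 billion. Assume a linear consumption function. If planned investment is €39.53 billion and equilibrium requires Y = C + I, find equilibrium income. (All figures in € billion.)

Y = 1693

MPC = (5518.15 − 5001.49)/(6585 − 5931) = 516.66/654 = 0.79
a = 5001.49 − 0.79(5931) = 316
Equilibrium: Y = 316 + 0.79Y + 39.53
0.21Y = 355.53, so Y = 355.53/0.21 = 1693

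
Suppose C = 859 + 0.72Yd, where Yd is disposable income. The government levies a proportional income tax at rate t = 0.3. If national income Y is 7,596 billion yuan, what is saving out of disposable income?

Yd = (1 − 0.3)(7596) = 0.7(7596) = 5317.2
C = 859 + 0.72(5317.2) = 859 + 3828.384 = 4687.384
S = Yd − C = 5317.2 − 4687.384 = 629.816

S = 629.816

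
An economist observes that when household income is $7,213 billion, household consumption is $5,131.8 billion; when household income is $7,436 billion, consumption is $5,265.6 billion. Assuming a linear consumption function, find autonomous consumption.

a = 804

MPC = ΔC/ΔY = (5265.6 − 5131.8)/(7436 − 7213) = 133.8/223 = 0.6
a = C − MPC·Y = 5131.8 − 0.6(7213) = 5131.8 − 4327.8 = 804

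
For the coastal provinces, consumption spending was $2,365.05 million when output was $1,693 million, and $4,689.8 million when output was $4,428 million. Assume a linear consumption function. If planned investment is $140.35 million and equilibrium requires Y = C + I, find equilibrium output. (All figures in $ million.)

MPC = (4689.8 − 2365.05)/(4428 − 1693) = 2324.75/2735 = 0.85
a = 2365.05 − 0.85(1693) = 926
Equilibrium: Y = 926 + 0.85Y + 140.35
0.15Y = 1066.35, so Y = 1066.35/0.15 = 7109

Y = 7109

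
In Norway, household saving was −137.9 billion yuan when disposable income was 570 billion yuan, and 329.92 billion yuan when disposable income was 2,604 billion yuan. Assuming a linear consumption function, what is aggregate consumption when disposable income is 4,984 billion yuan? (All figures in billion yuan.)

C = 4106.68

MPS = ΔS/ΔY = (329.92 − (-137.9))/(2604 − 570) = 467.82/2034 = 0.23
MPC = 1 − MPS = 0.77
Autonomous saving = -137.9 − 0.23(570) = -269, so a = 269
C = 269 + 0.77(4984) = 269 + 3837.68 = 4106.68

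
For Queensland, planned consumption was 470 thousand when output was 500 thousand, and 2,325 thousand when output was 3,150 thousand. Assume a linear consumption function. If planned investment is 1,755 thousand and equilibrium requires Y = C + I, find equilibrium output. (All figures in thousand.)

Y = 6250

MPC = (2325 − 470)/(3150 − 500) = 1855/2650 = 0.7
a = 470 − 0.7(500) = 120
Equilibrium: Y = 120 + 0.7Y + 1755
0.3Y = 1875, so Y = 1875/0.3 = 6250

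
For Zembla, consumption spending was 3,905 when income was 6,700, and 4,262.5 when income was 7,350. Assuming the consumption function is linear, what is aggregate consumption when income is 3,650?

C = 2227.5

MPC = (4262.5 − 3905)/(7350 − 6700) = 357.5/650 = 0.55
a = 3905 − 0.55(6700) = 3905 − 3685 = 220
C = 220 + 0.55(3650) = 220 + 2007.5 = 2227.5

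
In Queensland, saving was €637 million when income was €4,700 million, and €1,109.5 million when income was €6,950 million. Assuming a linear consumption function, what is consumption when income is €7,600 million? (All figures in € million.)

C = 6354

MPS = ΔS/ΔY = (1109.5 − 637)/(6950 − 4700) = 472.5/2250 = 0.21
MPC = 1 − MPS = 0.79
Autonomous saving = 637 − 0.21(4700) = -350, so a = 350
C = 350 + 0.79(7600) = 350 + 6004 = 6354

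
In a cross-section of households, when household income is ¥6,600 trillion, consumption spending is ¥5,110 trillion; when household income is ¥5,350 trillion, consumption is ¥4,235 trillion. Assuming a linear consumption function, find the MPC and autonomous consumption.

MPC = 0.7; a = 490

MPC = ΔC/ΔY = (5110 − 4235)/(6600 − 5350) = 875/1250 = 0.7
a = C − MPC·Y = 4235 − 0.7(5350) = 4235 − 3745 = 490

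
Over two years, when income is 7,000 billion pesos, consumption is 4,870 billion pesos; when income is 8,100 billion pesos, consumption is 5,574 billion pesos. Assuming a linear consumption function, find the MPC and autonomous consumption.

MPC = ΔC/ΔY = (5574 − 4870)/(8100 − 7000) = 704/1100 = 0.64
a = C − MPC·Y = 4870 − 0.64(7000) = 4870 − 4480 = 390

MPC = 0.64; a = 390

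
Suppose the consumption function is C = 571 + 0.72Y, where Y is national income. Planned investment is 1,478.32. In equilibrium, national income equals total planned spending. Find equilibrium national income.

Y = C + I = 571 + 0.72Y + 1478.32
Y − 0.72Y = 2049.32
0.28Y = 2049.32, so Y = 2049.32/0.28 = 7319

Y = 7319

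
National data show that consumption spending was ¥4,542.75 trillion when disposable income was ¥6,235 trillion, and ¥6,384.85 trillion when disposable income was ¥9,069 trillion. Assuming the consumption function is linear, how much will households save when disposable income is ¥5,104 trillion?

MPC = (6384.85 − 4542.75)/(9069 − 6235) = 1842.1/2834 = 0.65
a = 4542.75 − 0.65(6235) = 4542.75 − 4052.75 = 490
C = 490 + 0.65(5104) = 3807.6
S = 5104 − 3807.6 = 1296.4

S = 1296.4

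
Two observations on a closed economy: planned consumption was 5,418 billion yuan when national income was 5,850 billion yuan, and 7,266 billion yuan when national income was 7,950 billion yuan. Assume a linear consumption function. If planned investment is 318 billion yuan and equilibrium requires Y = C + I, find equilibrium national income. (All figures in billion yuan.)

MPC = (7266 − 5418)/(7950 − 5850) = 1848/2100 = 0.88
a = 5418 − 0.88(5850) = 270
Equilibrium: Y = 270 + 0.88Y + 318
0.12Y = 588, so Y = 588/0.12 = 4900

Y = 4900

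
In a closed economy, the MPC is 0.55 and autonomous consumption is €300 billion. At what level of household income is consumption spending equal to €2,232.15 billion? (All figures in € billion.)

Y = 3513

300 + 0.55Y = 2232.15
0.55Y = 1932.15, so Y = 1932.15/0.55 = 3513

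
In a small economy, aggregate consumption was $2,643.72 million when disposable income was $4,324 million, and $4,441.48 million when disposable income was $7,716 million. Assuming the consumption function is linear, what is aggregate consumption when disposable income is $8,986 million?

C = 5114.58

MPC = (4441.48 − 2643.72)/(7716 − 4324) = 1797.76/3392 = 0.53
a = 2643.72 − 0.53(4324) = 2643.72 − 2291.72 = 352
C = 352 + 0.53(8986) = 352 + 4762.58 = 5114.58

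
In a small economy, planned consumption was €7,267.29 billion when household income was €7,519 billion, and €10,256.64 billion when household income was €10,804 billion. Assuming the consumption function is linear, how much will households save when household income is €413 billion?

MPC = (10256.64 − 7267.29)/(10804 − 7519) = 2989.35/3285 = 0.91
a = 7267.29 − 0.91(7519) = 7267.29 − 6842.29 = 425
C = 425 + 0.91(413) = 800.83
S = 413 − 800.83 = -387.83

S = -387.83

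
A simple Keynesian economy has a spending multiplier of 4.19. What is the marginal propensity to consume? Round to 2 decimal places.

k = 1/(1 − MPC), so 1 − MPC = 1/k = 1/4.19 = 0.2387
MPC = 1 − 0.2387 = 0.76

MPC = 0.76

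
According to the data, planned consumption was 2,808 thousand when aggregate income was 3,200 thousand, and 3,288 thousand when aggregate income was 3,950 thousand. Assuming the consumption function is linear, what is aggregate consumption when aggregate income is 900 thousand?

MPC = (3288 − 2808)/(3950 − 3200) = 480/750 = 0.64
a = 2808 − 0.64(3200) = 2808 − 2048 = 760
C = 760 + 0.64(900) = 760 + 576 = 1336

C = 1336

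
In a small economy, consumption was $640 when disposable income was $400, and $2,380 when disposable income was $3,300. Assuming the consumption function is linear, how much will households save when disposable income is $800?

MPC = (2380 − 640)/(3300 − 400) = 1740/2900 = 0.6
a = 640 − 0.6(400) = 640 − 240 = 400
C = 400 + 0.6(800) = 880
S = 800 − 880 = -80

S = -80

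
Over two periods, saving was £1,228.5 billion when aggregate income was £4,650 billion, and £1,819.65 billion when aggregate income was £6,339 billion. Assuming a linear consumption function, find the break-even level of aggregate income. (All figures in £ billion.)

Y = 1140

MPS = ΔS/ΔY = (1819.65 − 1228.5)/(6339 − 4650) = 591.15/1689 = 0.35
MPC = 1 − MPS = 0.65
From S(4650) = 1228.5: −a + 0.35(4650) = 1228.5, so a = 1627.5 − 1228.5 = 399
Break-even (S = 0): Y = a/MPS = 399/0.35 = 1140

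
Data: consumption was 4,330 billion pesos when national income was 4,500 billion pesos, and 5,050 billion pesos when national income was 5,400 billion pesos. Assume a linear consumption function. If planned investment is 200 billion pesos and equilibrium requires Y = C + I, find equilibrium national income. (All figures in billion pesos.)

Y = 4650

MPC = (5050 − 4330)/(5400 − 4500) = 720/900 = 0.8
a = 4330 − 0.8(4500) = 730
Equilibrium: Y = 730 + 0.8Y + 200
0.2Y = 930, so Y = 930/0.2 = 4650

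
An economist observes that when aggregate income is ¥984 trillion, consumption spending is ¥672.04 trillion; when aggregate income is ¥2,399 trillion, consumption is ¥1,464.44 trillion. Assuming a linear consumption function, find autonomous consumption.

MPC = ΔC/ΔY = (1464.44 − 672.04)/(2399 − 984) = 792.4/1415 = 0.56
a = C − MPC·Y = 672.04 − 0.56(984) = 672.04 − 551.04 = 121

a = 121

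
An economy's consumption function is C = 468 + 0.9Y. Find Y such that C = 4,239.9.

Y = 4191

468 + 0.9Y = 4239.9
0.9Y = 3771.9, so Y = 3771.9/0.9 = 4191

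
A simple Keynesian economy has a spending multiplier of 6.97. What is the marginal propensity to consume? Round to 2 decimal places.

MPC = 0.86

k = 1/(1 − MPC), so 1 − MPC = 1/k = 1/6.97 = 0.1435
MPC = 1 − 0.1435 = 0.86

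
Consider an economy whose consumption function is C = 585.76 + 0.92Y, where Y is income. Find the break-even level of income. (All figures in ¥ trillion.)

At break-even, C = Y: 585.76 + 0.92Y = Y
0.08Y = 585.76, so Y = 585.76/0.08 = 7322

Y = 7322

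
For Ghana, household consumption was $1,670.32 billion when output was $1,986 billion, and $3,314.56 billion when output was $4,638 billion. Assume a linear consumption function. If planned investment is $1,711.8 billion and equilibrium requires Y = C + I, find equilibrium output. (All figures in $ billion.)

MPC = (3314.56 − 1670.32)/(4638 − 1986) = 1644.24/2652 = 0.62
a = 1670.32 − 0.62(1986) = 439
Equilibrium: Y = 439 + 0.62Y + 1711.8
0.38Y = 2150.8, so Y = 2150.8/0.38 = 5660

Y = 5660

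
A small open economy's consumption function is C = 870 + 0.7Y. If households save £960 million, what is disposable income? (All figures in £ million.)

Y = 6100

S = Y − C = -870 + 0.3Y
-870 + 0.3Y = 960, so 0.3Y = 1830 and Y = 6100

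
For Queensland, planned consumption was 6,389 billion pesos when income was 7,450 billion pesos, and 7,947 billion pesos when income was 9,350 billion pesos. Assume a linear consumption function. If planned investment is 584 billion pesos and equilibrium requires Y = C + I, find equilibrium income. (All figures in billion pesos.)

MPC = (7947 − 6389)/(9350 − 7450) = 1558/1900 = 0.82
a = 6389 − 0.82(7450) = 280
Equilibrium: Y = 280 + 0.82Y + 584
0.18Y = 864, so Y = 864/0.18 = 4800

Y = 4800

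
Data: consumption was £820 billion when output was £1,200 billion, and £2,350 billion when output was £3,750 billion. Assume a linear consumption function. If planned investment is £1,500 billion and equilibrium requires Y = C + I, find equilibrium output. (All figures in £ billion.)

Y = 4000

MPC = (2350 − 820)/(3750 − 1200) = 1530/2550 = 0.6
a = 820 − 0.6(1200) = 100
Equilibrium: Y = 100 + 0.6Y + 1500
0.4Y = 1600, so Y = 1600/0.4 = 4000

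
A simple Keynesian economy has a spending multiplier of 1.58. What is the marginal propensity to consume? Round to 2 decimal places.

MPC = 0.37

k = 1/(1 − MPC), so 1 − MPC = 1/k = 1/1.58 = 0.6329
MPC = 1 − 0.6329 = 0.37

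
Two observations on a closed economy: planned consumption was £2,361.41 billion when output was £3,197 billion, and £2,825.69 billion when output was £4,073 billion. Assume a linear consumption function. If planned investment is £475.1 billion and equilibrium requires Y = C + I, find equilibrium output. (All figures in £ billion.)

MPC = (2825.69 − 2361.41)/(4073 − 3197) = 464.28/876 = 0.53
a = 2361.41 − 0.53(3197) = 667
Equilibrium: Y = 667 + 0.53Y + 475.1
0.47Y = 1142.1, so Y = 1142.1/0.47 = 2430

Y = 2430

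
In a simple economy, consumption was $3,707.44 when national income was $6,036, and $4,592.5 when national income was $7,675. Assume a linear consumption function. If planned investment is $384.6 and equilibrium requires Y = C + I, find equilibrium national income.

MPC = (4592.5 − 3707.44)/(7675 − 6036) = 885.06/1639 = 0.54
a = 3707.44 − 0.54(6036) = 448
Equilibrium: Y = 448 + 0.54Y + 384.6
0.46Y = 832.6, so Y = 832.6/0.46 = 1810

Y = 1810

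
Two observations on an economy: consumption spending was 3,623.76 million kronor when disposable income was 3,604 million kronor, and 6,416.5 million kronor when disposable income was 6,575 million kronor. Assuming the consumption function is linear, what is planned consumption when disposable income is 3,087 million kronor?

C = 3137.78

MPC = (6416.5 − 3623.76)/(6575 − 3604) = 2792.74/2971 = 0.94
a = 3623.76 − 0.94(3604) = 3623.76 − 3387.76 = 236
C = 236 + 0.94(3087) = 236 + 2901.78 = 3137.78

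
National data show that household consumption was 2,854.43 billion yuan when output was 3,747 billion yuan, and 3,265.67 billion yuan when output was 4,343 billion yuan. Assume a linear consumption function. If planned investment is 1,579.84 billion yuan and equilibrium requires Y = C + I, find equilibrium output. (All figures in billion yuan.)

Y = 5964

MPC = (3265.67 − 2854.43)/(4343 − 3747) = 411.24/596 = 0.69
a = 2854.43 − 0.69(3747) = 269
Equilibrium: Y = 269 + 0.69Y + 1579.84
0.31Y = 1848.84, so Y = 1848.84/0.31 = 5964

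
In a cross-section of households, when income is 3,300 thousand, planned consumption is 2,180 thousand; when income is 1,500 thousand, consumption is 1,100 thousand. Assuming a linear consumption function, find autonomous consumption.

MPC = ΔC/ΔY = (2180 − 1100)/(3300 − 1500) = 1080/1800 = 0.6
a = C − MPC·Y = 1100 − 0.6(1500) = 1100 − 900 = 200

a = 200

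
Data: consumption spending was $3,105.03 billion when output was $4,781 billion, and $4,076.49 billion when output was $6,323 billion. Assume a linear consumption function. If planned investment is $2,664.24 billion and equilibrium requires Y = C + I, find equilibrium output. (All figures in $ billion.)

MPC = (4076.49 − 3105.03)/(6323 − 4781) = 971.46/1542 = 0.63
a = 3105.03 − 0.63(4781) = 93
Equilibrium: Y = 93 + 0.63Y + 2664.24
0.37Y = 2757.24, so Y = 2757.24/0.37 = 7452

Y = 7452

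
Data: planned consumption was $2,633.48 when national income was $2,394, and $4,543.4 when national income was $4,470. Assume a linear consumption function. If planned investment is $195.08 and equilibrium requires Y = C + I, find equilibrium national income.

MPC = (4543.4 − 2633.48)/(4470 − 2394) = 1909.92/2076 = 0.92
a = 2633.48 − 0.92(2394) = 431
Equilibrium: Y = 431 + 0.92Y + 195.08
0.08Y = 626.08, so Y = 626.08/0.08 = 7826

Y = 7826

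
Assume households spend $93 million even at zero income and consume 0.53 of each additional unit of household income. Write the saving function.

S = Y − C = Y − (93 + 0.53Y) = -93 + (1 − 0.53)Y

S = -93 + 0.47Y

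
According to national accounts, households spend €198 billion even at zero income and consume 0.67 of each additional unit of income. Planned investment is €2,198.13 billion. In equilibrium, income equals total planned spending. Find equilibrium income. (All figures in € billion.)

Y = 7261

Y = C + I = 198 + 0.67Y + 2198.13
Y − 0.67Y = 2396.13
0.33Y = 2396.13, so Y = 2396.13/0.33 = 7261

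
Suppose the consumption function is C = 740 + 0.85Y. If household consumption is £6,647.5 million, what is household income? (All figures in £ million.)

740 + 0.85Y = 6647.5
0.85Y = 5907.5, so Y = 5907.5/0.85 = 6950

Y = 6950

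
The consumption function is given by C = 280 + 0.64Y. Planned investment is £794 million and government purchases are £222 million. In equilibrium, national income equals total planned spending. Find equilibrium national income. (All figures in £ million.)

Y = C + I + G = 280 + 0.64Y + 794 + 222
Y − 0.64Y = 1296
0.36Y = 1296, so Y = 1296/0.36 = 3600

Y = 3600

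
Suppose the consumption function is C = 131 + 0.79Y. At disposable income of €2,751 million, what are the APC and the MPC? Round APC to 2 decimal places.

MPC = 0.79 (the slope of the consumption function)
C = 131 + 0.79(2751) = 2304.29, so APC = 2304.29/2751 = 0.84

APC = 0.84; MPC = 0.79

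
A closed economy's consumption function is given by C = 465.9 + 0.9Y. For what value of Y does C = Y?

Y = 4659

At break-even, C = Y: 465.9 + 0.9Y = Y
0.1Y = 465.9, so Y = 465.9/0.1 = 4659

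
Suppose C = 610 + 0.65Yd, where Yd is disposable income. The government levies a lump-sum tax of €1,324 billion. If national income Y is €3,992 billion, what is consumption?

Yd = Y − T = 3992 − 1324 = 2668
C = 610 + 0.65(2668) = 610 + 1734.2 = 2344.2

C = 2344.2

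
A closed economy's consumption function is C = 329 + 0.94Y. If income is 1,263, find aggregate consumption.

C = 1516.22

C = 329 + 0.94(1263) = 329 + 1187.22 = 1516.22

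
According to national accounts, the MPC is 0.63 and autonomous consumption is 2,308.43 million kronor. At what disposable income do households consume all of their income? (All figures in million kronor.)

Y = 6239

At break-even, C = Y: 2308.43 + 0.63Y = Y
0.37Y = 2308.43, so Y = 2308.43/0.37 = 6239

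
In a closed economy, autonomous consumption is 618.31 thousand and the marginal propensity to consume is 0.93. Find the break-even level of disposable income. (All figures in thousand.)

At break-even, C = Y: 618.31 + 0.93Y = Y
0.07Y = 618.31, so Y = 618.31/0.07 = 8833

Y = 8833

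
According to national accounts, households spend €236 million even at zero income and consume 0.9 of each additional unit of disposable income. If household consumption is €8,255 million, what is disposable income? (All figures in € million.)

236 + 0.9Y = 8255
0.9Y = 8019, so Y = 8019/0.9 = 8910

Y = 8910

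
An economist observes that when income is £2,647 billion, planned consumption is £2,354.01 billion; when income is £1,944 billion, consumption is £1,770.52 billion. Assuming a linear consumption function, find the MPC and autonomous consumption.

MPC = 0.83; a = 157

MPC = ΔC/ΔY = (2354.01 − 1770.52)/(2647 − 1944) = 583.49/703 = 0.83
a = C − MPC·Y = 1770.52 − 0.83(1944) = 1770.52 − 1613.52 = 157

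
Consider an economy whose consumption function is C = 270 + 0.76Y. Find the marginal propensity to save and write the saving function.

MPS = 1 − MPC = 1 − 0.76 = 0.24
S = Y − C = -270 + 0.24Y

MPS = 0.24; S = -270 + 0.24Y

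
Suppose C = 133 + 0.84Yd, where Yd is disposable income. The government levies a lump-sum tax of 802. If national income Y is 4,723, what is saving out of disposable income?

Yd = Y − T = 4723 − 802 = 3921
C = 133 + 0.84(3921) = 133 + 3293.64 = 3426.64
S = Yd − C = 3921 − 3426.64 = 494.36

S = 494.36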